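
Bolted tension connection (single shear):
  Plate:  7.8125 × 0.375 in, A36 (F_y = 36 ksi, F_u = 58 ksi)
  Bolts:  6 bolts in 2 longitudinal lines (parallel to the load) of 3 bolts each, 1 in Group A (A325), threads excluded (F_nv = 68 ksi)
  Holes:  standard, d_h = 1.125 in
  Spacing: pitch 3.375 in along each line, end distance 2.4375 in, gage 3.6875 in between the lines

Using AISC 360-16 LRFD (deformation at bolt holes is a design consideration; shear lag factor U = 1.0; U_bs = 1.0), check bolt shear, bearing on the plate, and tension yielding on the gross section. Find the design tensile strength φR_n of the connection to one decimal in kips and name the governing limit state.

Bolt shear: A_b = π(1)²/4 = 0.7854 in². φR_n = 0.75 × 68 × 0.7854 × 6 × 1 = 240.3 kips.
Bearing (0.375 in plate, F_u = 58 ksi): end bolts L_c = 2.4375 − 1.125/2 = 1.875, R_n = min(1.2×1.875×0.375×58, 2.4×1×0.375×58) = 48.938 kips/bolt; interior L_c = 3.375 − 1.125 = 2.25, R_n = 52.2 kips/bolt. φR_n = 0.75 × (2×48.938 + 4×52.2) = 230.0 kips.
Tension yield (gross): A_g = 7.8125×0.375 = 2.9297 in². φR_n = 0.90 × 36 × 2.9297 = 94.9 kips.
Governing: min(240.3, 230.0, 94.9) = 94.9 kips → gross-section yield.

94.9 kips (gross-section yield governs)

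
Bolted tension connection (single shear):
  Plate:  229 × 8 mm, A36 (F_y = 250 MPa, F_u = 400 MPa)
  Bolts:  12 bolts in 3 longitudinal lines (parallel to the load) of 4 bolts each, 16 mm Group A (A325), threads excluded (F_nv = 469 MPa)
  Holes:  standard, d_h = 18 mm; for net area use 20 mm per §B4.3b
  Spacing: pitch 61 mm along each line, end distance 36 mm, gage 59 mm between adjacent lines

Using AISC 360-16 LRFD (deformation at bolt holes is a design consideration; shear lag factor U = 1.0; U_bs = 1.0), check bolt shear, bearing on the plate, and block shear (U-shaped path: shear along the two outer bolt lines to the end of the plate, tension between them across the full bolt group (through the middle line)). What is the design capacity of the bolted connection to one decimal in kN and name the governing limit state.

Bolt shear: A_b = π(16)²/4 = 201.06 mm². φR_n = 0.75 × 469 × 201.06 × 12 × 1 = 848.7 kN.
Bearing (8 mm plate, F_u = 400 MPa): end bolts L_c = 36 − 18/2 = 27, R_n = min(1.2×27×8×400, 2.4×16×8×400) = 103.68 kN/bolt; interior L_c = 61 − 18 = 43, R_n = 122.88 kN/bolt. φR_n = 0.75 × (3×103.68 + 9×122.88) = 1062.7 kN.
Block shear: shear path 2×[36+3×61] = 2×219 mm, A_gv = 3504, A_nv = 2×(219 − 3.5×20)×8 = 2384 mm²; tension across gage: (118 − 2×20)×8 = 624 mm². R_n = min(0.6×400×2384, 0.6×250×3504) + 1.0×400×624 = min(572.16, 525.6) + 249.6 = 775.2 kN. φR_n = 0.75 × 775.2 = 581.4 kN.
Governing: min(848.7, 1062.7, 581.4) = 581.4 kN → block shear.

581.4 kN (block shear governs)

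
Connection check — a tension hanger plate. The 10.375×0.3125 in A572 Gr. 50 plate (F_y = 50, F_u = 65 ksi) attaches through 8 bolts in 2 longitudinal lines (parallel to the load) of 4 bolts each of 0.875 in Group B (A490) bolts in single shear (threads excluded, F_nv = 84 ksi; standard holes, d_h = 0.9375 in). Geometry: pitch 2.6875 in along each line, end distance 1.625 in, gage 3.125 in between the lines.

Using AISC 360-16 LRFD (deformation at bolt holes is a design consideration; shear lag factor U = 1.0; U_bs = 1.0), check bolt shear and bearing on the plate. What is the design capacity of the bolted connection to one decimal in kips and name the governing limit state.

Bolt shear: A_b = π(0.875)²/4 = 0.60132 in². φR_n = 0.75 × 84 × 0.60132 × 8 × 1 = 303.1 kips.
Bearing (0.3125 in plate, F_u = 65 ksi): end bolts L_c = 1.625 − 0.9375/2 = 1.15625, R_n = min(1.2×1.15625×0.3125×65, 2.4×0.875×0.3125×65) = 28.184 kips/bolt; interior L_c = 2.6875 − 0.9375 = 1.75, R_n = 42.656 kips/bolt. φR_n = 0.75 × (2×28.184 + 6×42.656) = 234.2 kips.
Governing: min(303.1, 234.2) = 234.2 kips → bearing.

234.2 kips (bearing governs)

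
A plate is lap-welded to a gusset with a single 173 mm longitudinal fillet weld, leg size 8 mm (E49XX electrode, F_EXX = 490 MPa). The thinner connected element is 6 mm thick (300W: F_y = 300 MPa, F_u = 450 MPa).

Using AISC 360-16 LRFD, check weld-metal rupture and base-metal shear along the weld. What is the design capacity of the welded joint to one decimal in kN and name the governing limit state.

Weld metal: throat = 0.707×8 = 5.656 mm, L = 173 mm. φR_n = 0.75 × 0.6 × 490 × 5.656 × 173 = 215.8 kN.
Base metal shear (6 mm plate): yield φR_n = 1.0×0.6×300×6×173 = 186.8 kN; rupture φR_n = 0.75×0.6×450×6×173 = 210.2 kN; take 186.8 kN (yield).
Governing: min(215.8, 186.8) = 186.8 kN → base-metal shear.

186.8 kN (base-metal shear governs)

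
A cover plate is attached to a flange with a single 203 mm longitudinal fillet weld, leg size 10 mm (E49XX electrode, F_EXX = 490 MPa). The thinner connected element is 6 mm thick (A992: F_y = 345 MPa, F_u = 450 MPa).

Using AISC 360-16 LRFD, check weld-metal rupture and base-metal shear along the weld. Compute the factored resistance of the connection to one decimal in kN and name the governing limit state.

Weld metal: throat = 0.707×10 = 7.07 mm, L = 203 mm. φR_n = 0.75 × 0.6 × 490 × 7.07 × 203 = 316.5 kN.
Base metal shear (6 mm plate): yield φR_n = 1.0×0.6×345×6×203 = 252.1 kN; rupture φR_n = 0.75×0.6×450×6×203 = 246.6 kN; take 246.6 kN (rupture).
Governing: min(316.5, 246.6) = 246.6 kN → base-metal shear.

246.6 kN (base-metal shear governs)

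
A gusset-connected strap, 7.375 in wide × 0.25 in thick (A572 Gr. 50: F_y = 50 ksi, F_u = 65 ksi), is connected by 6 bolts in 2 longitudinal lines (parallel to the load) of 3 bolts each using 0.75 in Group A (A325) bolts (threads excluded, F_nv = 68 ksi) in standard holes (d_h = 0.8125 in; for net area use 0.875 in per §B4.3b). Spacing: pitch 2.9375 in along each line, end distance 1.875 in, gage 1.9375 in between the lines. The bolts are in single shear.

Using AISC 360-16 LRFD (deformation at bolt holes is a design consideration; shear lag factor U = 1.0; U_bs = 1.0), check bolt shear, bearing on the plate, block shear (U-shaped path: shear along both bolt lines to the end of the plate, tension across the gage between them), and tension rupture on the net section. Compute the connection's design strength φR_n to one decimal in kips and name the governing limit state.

68.6 kips (net-section rupture governs)

Bolt shear: A_b = π(0.75)²/4 = 0.44179 in². φR_n = 0.75 × 68 × 0.44179 × 6 × 1 = 135.2 kips.
Bearing (0.25 in plate, F_u = 65 ksi): end bolts L_c = 1.875 − 0.8125/2 = 1.46875, R_n = min(1.2×1.46875×0.25×65, 2.4×0.75×0.25×65) = 28.641 kips/bolt; interior L_c = 2.9375 − 0.8125 = 2.125, R_n = 29.25 kips/bolt. φR_n = 0.75 × (2×28.641 + 4×29.25) = 130.7 kips.
Block shear: shear path 2×[1.875+2×2.9375] = 2×7.75 in, A_gv = 3.875, A_nv = 2×(7.75 − 2.5×0.875)×0.25 = 2.7813 in²; tension across gage: (1.9375 − 1×0.875)×0.25 = 0.26563 in². R_n = min(0.6×65×2.7813, 0.6×50×3.875) + 1.0×65×0.26563 = min(108.47, 116.25) + 17.266 = 125.74 kips. φR_n = 0.75 × 125.74 = 94.3 kips.
Tension rupture (net): A_n = (7.375 − 2×0.875)×0.25 = 1.4063 in² (U = 1.0, A_e = A_n). φR_n = 0.75 × 65 × 1.4063 = 68.6 kips.
Governing: min(135.2, 130.7, 94.3, 68.6) = 68.6 kips → net-section rupture.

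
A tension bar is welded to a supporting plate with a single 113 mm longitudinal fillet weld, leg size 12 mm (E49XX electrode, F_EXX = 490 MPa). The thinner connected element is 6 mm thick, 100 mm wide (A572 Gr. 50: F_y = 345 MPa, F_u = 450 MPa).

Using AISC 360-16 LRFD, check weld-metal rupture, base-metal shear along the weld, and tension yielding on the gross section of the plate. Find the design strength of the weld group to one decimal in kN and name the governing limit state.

Weld metal: throat = 0.707×12 = 8.484 mm, L = 113 mm. φR_n = 0.75 × 0.6 × 490 × 8.484 × 113 = 211.4 kN.
Base metal shear (6 mm plate): yield φR_n = 1.0×0.6×345×6×113 = 140.3 kN; rupture φR_n = 0.75×0.6×450×6×113 = 137.3 kN; take 137.3 kN (rupture).
Tension yield (gross): A_g = 100×6 = 600 mm². φR_n = 0.90 × 345 × 600 = 186.3 kN.
Governing: min(211.4, 137.3, 186.3) = 137.3 kN → base-metal shear.

137.3 kN (base-metal shear governs)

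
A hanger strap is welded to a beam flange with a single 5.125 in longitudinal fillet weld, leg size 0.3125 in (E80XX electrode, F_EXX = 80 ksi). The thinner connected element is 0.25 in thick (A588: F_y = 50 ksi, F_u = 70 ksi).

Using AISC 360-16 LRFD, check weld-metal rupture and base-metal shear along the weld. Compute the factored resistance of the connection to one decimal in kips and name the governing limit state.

Weld metal: throat = 0.707×0.3125 = 0.22094 in, L = 5.125 in. φR_n = 0.75 × 0.6 × 80 × 0.22094 × 5.125 = 40.8 kips.
Base metal shear (0.25 in plate): yield φR_n = 1.0×0.6×50×0.25×5.125 = 38.4 kips; rupture φR_n = 0.75×0.6×70×0.25×5.125 = 40.4 kips; take 38.4 kips (yield).
Governing: min(40.8, 38.4) = 38.4 kips → base-metal shear.

38.4 kips (base-metal shear governs)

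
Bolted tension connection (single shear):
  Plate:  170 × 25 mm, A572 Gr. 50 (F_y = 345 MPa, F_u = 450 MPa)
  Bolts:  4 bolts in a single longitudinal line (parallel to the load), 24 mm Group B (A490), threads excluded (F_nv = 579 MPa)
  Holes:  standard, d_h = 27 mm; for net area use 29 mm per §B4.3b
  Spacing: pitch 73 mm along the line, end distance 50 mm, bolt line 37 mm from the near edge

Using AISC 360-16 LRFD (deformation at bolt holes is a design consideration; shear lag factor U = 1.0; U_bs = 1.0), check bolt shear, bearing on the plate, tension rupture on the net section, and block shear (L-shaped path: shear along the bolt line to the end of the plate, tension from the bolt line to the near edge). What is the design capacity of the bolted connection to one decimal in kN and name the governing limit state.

Bolt shear: A_b = π(24)²/4 = 452.39 mm². φR_n = 0.75 × 579 × 452.39 × 4 × 1 = 785.8 kN.
Bearing (25 mm plate, F_u = 450 MPa): end bolts L_c = 50 − 27/2 = 36.5, R_n = min(1.2×36.5×25×450, 2.4×24×25×450) = 492.75 kN/bolt; interior L_c = 73 − 27 = 46, R_n = 621 kN/bolt. φR_n = 0.75 × (1×492.75 + 3×621) = 1766.8 kN.
Tension rupture (net): A_n = (170 − 1×29)×25 = 3525 mm² (U = 1.0, A_e = A_n). φR_n = 0.75 × 450 × 3525 = 1189.7 kN.
Block shear: shear path 1×[50+3×73] = 1×269 mm, A_gv = 6725, A_nv = 1×(269 − 3.5×29)×25 = 4187.5 mm²; tension to near edge: (37 − 0.5×29)×25 = 562.5 mm². R_n = min(0.6×450×4187.5, 0.6×345×6725) + 1.0×450×562.5 = min(1130.6, 1392.1) + 253.13 = 1383.7 kN. φR_n = 0.75 × 1383.7 = 1037.8 kN.
Governing: min(785.8, 1766.8, 1189.7, 1037.8) = 785.8 kN → bolt shear.

785.8 kN (bolt shear governs)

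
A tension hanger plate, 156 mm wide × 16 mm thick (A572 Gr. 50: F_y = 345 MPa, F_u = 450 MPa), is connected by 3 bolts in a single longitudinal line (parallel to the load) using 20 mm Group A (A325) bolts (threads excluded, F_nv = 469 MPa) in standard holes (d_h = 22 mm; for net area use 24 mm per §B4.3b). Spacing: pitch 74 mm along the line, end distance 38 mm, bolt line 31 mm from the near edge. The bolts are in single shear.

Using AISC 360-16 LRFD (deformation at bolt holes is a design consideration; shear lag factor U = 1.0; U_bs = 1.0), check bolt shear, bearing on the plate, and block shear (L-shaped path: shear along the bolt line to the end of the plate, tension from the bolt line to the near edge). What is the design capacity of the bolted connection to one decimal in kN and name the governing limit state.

Bolt shear: A_b = π(20)²/4 = 314.16 mm². φR_n = 0.75 × 469 × 314.16 × 3 × 1 = 331.5 kN.
Bearing (16 mm plate, F_u = 450 MPa): end bolts L_c = 38 − 22/2 = 27, R_n = min(1.2×27×16×450, 2.4×20×16×450) = 233.28 kN/bolt; interior L_c = 74 − 22 = 52, R_n = 345.6 kN/bolt. φR_n = 0.75 × (1×233.28 + 2×345.6) = 693.4 kN.
Block shear: shear path 1×[38+2×74] = 1×186 mm, A_gv = 2976, A_nv = 1×(186 − 2.5×24)×16 = 2016 mm²; tension to near edge: (31 − 0.5×24)×16 = 304 mm². R_n = min(0.6×450×2016, 0.6×345×2976) + 1.0×450×304 = min(544.32, 616.03) + 136.8 = 681.12 kN. φR_n = 0.75 × 681.12 = 510.8 kN.
Governing: min(331.5, 693.4, 510.8) = 331.5 kN → bolt shear.

331.5 kN (bolt shear governs)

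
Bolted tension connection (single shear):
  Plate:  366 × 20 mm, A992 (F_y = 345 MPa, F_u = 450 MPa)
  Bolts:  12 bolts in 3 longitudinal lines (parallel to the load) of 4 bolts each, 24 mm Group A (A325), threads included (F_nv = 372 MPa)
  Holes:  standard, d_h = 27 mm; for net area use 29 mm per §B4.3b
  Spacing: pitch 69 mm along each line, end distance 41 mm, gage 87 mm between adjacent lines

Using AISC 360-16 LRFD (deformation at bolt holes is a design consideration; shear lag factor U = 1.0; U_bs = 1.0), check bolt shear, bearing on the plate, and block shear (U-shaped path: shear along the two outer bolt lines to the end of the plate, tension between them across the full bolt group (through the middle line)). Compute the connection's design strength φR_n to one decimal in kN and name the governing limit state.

Bolt shear: A_b = π(24)²/4 = 452.39 mm². φR_n = 0.75 × 372 × 452.39 × 12 × 1 = 1514.6 kN.
Bearing (20 mm plate, F_u = 450 MPa): end bolts L_c = 41 − 27/2 = 27.5, R_n = min(1.2×27.5×20×450, 2.4×24×20×450) = 297 kN/bolt; interior L_c = 69 − 27 = 42, R_n = 453.6 kN/bolt. φR_n = 0.75 × (3×297 + 9×453.6) = 3730.1 kN.
Block shear: shear path 2×[41+3×69] = 2×248 mm, A_gv = 9920, A_nv = 2×(248 − 3.5×29)×20 = 5860 mm²; tension across gage: (174 − 2×29)×20 = 2320 mm². R_n = min(0.6×450×5860, 0.6×345×9920) + 1.0×450×2320 = min(1582.2, 2053.4) + 1044 = 2626.2 kN. φR_n = 0.75 × 2626.2 = 1969.7 kN.
Governing: min(1514.6, 3730.1, 1969.7) = 1514.6 kN → bolt shear.

1514.6 kN (bolt shear governs)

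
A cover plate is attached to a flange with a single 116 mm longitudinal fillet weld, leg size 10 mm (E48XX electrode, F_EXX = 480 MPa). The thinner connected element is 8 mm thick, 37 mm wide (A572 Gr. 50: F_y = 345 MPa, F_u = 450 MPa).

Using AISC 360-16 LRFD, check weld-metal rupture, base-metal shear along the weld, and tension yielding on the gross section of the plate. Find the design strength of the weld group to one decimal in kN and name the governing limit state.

91.9 kN (gross-section yield governs)

Weld metal: throat = 0.707×10 = 7.07 mm, L = 116 mm. φR_n = 0.75 × 0.6 × 480 × 7.07 × 116 = 177.1 kN.
Base metal shear (8 mm plate): yield φR_n = 1.0×0.6×345×8×116 = 192.1 kN; rupture φR_n = 0.75×0.6×450×8×116 = 187.9 kN; take 187.9 kN (rupture).
Tension yield (gross): A_g = 37×8 = 296 mm². φR_n = 0.90 × 345 × 296 = 91.9 kN.
Governing: min(177.1, 187.9, 91.9) = 91.9 kN → gross-section yield.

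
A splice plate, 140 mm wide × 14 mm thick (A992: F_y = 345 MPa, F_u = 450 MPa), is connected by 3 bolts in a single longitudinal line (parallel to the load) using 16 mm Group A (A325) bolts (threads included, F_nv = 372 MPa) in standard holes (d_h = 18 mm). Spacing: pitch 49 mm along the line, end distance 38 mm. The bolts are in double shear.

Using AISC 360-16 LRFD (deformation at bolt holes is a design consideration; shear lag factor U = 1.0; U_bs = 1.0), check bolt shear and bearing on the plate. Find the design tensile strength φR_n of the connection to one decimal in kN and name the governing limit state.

336.6 kN (bolt shear governs)

Bolt shear: A_b = π(16)²/4 = 201.06 mm². φR_n = 0.75 × 372 × 201.06 × 3 × 2 = 336.6 kN.
Bearing (14 mm plate, F_u = 450 MPa): end bolts L_c = 38 − 18/2 = 29, R_n = min(1.2×29×14×450, 2.4×16×14×450) = 219.24 kN/bolt; interior L_c = 49 − 18 = 31, R_n = 234.36 kN/bolt. φR_n = 0.75 × (1×219.24 + 2×234.36) = 516.0 kN.
Governing: min(336.6, 516.0) = 336.6 kN → bolt shear.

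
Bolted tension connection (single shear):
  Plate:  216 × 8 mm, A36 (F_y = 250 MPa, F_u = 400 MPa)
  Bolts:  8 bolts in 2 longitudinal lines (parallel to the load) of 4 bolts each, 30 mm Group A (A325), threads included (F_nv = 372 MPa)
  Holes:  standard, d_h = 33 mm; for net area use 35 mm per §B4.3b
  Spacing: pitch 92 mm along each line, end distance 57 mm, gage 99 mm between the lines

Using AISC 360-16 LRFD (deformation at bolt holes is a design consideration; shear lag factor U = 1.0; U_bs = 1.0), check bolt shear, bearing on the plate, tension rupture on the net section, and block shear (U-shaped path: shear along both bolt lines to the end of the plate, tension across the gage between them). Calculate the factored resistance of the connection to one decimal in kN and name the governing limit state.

350.4 kN (net-section rupture governs)

Bolt shear: A_b = π(30)²/4 = 706.86 mm². φR_n = 0.75 × 372 × 706.86 × 8 × 1 = 1577.7 kN.
Bearing (8 mm plate, F_u = 400 MPa): end bolts L_c = 57 − 33/2 = 40.5, R_n = min(1.2×40.5×8×400, 2.4×30×8×400) = 155.52 kN/bolt; interior L_c = 92 − 33 = 59, R_n = 226.56 kN/bolt. φR_n = 0.75 × (2×155.52 + 6×226.56) = 1252.8 kN.
Tension rupture (net): A_n = (216 − 2×35)×8 = 1168 mm² (U = 1.0, A_e = A_n). φR_n = 0.75 × 400 × 1168 = 350.4 kN.
Block shear: shear path 2×[57+3×92] = 2×333 mm, A_gv = 5328, A_nv = 2×(333 − 3.5×35)×8 = 3368 mm²; tension across gage: (99 − 1×35)×8 = 512 mm². R_n = min(0.6×400×3368, 0.6×250×5328) + 1.0×400×512 = min(808.32, 799.2) + 204.8 = 1004 kN. φR_n = 0.75 × 1004 = 753.0 kN.
Governing: min(1577.7, 1252.8, 350.4, 753.0) = 350.4 kN → net-section rupture.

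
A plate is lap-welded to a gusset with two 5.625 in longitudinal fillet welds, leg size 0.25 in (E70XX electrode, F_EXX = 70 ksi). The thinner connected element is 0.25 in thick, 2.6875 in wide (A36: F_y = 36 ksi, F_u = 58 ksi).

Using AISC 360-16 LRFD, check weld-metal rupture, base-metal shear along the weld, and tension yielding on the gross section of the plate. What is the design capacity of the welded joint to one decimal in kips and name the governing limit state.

Weld metal: throat = 0.707×0.25 = 0.17675 in, L = 2×5.625 = 11.25 in. φR_n = 0.75 × 0.6 × 70 × 0.17675 × 11.25 = 62.6 kips.
Base metal shear (0.25 in plate): yield φR_n = 1.0×0.6×36×0.25×11.25 = 60.8 kips; rupture φR_n = 0.75×0.6×58×0.25×11.25 = 73.4 kips; take 60.8 kips (yield).
Tension yield (gross): A_g = 2.6875×0.25 = 0.67188 in². φR_n = 0.90 × 36 × 0.67188 = 21.8 kips.
Governing: min(62.6, 60.8, 21.8) = 21.8 kips → gross-section yield.

21.8 kips (gross-section yield governs)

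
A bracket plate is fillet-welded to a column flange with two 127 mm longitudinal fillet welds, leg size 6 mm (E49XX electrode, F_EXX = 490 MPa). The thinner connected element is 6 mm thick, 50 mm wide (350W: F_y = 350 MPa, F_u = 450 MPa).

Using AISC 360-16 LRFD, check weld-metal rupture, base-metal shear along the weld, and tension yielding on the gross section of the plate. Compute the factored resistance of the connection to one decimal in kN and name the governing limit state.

Weld metal: throat = 0.707×6 = 4.242 mm, L = 2×127 = 254 mm. φR_n = 0.75 × 0.6 × 490 × 4.242 × 254 = 237.6 kN.
Base metal shear (6 mm plate): yield φR_n = 1.0×0.6×350×6×254 = 320.0 kN; rupture φR_n = 0.75×0.6×450×6×254 = 308.6 kN; take 308.6 kN (rupture).
Tension yield (gross): A_g = 50×6 = 300 mm². φR_n = 0.90 × 350 × 300 = 94.5 kN.
Governing: min(237.6, 308.6, 94.5) = 94.5 kN → gross-section yield.

94.5 kN (gross-section yield governs)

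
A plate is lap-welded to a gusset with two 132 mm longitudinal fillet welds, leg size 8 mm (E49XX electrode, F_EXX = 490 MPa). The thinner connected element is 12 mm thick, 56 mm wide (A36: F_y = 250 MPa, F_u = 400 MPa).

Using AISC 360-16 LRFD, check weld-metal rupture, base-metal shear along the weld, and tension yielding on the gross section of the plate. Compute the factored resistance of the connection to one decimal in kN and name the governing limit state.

151.2 kN (gross-section yield governs)

Weld metal: throat = 0.707×8 = 5.656 mm, L = 2×132 = 264 mm. φR_n = 0.75 × 0.6 × 490 × 5.656 × 264 = 329.2 kN.
Base metal shear (12 mm plate): yield φR_n = 1.0×0.6×250×12×264 = 475.2 kN; rupture φR_n = 0.75×0.6×400×12×264 = 570.2 kN; take 475.2 kN (yield).
Tension yield (gross): A_g = 56×12 = 672 mm². φR_n = 0.90 × 250 × 672 = 151.2 kN.
Governing: min(329.2, 475.2, 151.2) = 151.2 kN → gross-section yield.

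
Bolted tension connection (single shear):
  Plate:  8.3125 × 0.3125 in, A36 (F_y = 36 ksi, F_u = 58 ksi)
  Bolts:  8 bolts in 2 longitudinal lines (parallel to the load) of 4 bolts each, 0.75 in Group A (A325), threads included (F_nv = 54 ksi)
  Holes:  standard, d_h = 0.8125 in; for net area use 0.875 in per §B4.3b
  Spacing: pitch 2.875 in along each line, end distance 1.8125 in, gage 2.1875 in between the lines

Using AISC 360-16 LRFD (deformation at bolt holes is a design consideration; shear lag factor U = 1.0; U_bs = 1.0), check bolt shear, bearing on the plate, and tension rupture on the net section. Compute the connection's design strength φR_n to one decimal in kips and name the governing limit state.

89.2 kips (net-section rupture governs)

Bolt shear: A_b = π(0.75)²/4 = 0.44179 in². φR_n = 0.75 × 54 × 0.44179 × 8 × 1 = 143.1 kips.
Bearing (0.3125 in plate, F_u = 58 ksi): end bolts L_c = 1.8125 − 0.8125/2 = 1.40625, R_n = min(1.2×1.40625×0.3125×58, 2.4×0.75×0.3125×58) = 30.586 kips/bolt; interior L_c = 2.875 − 0.8125 = 2.0625, R_n = 32.625 kips/bolt. φR_n = 0.75 × (2×30.586 + 6×32.625) = 192.7 kips.
Tension rupture (net): A_n = (8.3125 − 2×0.875)×0.3125 = 2.0508 in² (U = 1.0, A_e = A_n). φR_n = 0.75 × 58 × 2.0508 = 89.2 kips.
Governing: min(143.1, 192.7, 89.2) = 89.2 kips → net-section rupture.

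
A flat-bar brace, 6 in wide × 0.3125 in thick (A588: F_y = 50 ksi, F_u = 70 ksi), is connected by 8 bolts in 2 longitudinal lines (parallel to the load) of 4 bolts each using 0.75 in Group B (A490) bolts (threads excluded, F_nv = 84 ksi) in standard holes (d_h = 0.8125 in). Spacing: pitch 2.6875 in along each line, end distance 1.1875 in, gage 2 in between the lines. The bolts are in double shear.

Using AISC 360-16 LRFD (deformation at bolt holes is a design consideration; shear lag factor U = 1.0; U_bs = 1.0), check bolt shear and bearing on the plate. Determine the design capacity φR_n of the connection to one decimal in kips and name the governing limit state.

Bolt shear: A_b = π(0.75)²/4 = 0.44179 in². φR_n = 0.75 × 84 × 0.44179 × 8 × 2 = 445.3 kips.
Bearing (0.3125 in plate, F_u = 70 ksi): end bolts L_c = 1.1875 − 0.8125/2 = 0.78125, R_n = min(1.2×0.78125×0.3125×70, 2.4×0.75×0.3125×70) = 20.508 kips/bolt; interior L_c = 2.6875 − 0.8125 = 1.875, R_n = 39.375 kips/bolt. φR_n = 0.75 × (2×20.508 + 6×39.375) = 207.9 kips.
Governing: min(445.3, 207.9) = 207.9 kips → bearing.

207.9 kips (bearing governs)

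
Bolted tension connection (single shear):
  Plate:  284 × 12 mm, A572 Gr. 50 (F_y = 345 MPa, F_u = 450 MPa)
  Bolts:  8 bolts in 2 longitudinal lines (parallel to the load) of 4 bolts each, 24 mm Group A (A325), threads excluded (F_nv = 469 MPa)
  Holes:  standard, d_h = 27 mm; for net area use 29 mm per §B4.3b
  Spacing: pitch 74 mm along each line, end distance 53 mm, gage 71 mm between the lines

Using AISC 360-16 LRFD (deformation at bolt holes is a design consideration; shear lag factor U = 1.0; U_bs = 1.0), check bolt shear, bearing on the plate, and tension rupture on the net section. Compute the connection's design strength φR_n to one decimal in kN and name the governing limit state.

Bolt shear: A_b = π(24)²/4 = 452.39 mm². φR_n = 0.75 × 469 × 452.39 × 8 × 1 = 1273.0 kN.
Bearing (12 mm plate, F_u = 450 MPa): end bolts L_c = 53 − 27/2 = 39.5, R_n = min(1.2×39.5×12×450, 2.4×24×12×450) = 255.96 kN/bolt; interior L_c = 74 − 27 = 47, R_n = 304.56 kN/bolt. φR_n = 0.75 × (2×255.96 + 6×304.56) = 1754.5 kN.
Tension rupture (net): A_n = (284 − 2×29)×12 = 2712 mm² (U = 1.0, A_e = A_n). φR_n = 0.75 × 450 × 2712 = 915.3 kN.
Governing: min(1273.0, 1754.5, 915.3) = 915.3 kN → net-section rupture.

915.3 kN (net-section rupture governs)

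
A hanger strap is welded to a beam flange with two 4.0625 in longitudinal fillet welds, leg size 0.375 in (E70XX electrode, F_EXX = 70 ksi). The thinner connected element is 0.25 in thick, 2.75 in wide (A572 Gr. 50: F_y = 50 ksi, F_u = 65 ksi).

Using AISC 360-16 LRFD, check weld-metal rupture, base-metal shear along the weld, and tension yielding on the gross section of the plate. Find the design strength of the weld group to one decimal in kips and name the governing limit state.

30.9 kips (gross-section yield governs)

Weld metal: throat = 0.707×0.375 = 0.26513 in, L = 2×4.0625 = 8.125 in. φR_n = 0.75 × 0.6 × 70 × 0.26513 × 8.125 = 67.9 kips.
Base metal shear (0.25 in plate): yield φR_n = 1.0×0.6×50×0.25×8.125 = 60.9 kips; rupture φR_n = 0.75×0.6×65×0.25×8.125 = 59.4 kips; take 59.4 kips (rupture).
Tension yield (gross): A_g = 2.75×0.25 = 0.6875 in². φR_n = 0.90 × 50 × 0.6875 = 30.9 kips.
Governing: min(67.9, 59.4, 30.9) = 30.9 kips → gross-section yield.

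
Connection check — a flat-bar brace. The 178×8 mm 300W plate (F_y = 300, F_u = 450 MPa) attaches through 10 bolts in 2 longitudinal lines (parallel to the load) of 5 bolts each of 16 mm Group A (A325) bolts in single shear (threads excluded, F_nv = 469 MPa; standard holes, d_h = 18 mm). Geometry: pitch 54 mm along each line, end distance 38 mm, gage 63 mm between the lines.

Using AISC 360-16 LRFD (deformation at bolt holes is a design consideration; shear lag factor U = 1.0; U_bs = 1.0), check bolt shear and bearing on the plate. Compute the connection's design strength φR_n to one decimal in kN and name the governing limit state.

707.2 kN (bolt shear governs)

Bolt shear: A_b = π(16)²/4 = 201.06 mm². φR_n = 0.75 × 469 × 201.06 × 10 × 1 = 707.2 kN.
Bearing (8 mm plate, F_u = 450 MPa): end bolts L_c = 38 − 18/2 = 29, R_n = min(1.2×29×8×450, 2.4×16×8×450) = 125.28 kN/bolt; interior L_c = 54 − 18 = 36, R_n = 138.24 kN/bolt. φR_n = 0.75 × (2×125.28 + 8×138.24) = 1017.4 kN.
Governing: min(707.2, 1017.4) = 707.2 kN → bolt shear.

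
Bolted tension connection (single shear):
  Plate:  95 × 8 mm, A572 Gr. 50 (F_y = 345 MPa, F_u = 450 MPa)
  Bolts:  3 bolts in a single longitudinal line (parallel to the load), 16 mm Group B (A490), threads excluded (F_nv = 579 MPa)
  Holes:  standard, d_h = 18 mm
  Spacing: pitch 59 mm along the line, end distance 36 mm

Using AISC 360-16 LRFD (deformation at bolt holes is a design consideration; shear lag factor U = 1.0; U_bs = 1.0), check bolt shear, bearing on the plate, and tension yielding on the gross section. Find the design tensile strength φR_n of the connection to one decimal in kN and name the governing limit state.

236.0 kN (gross-section yield governs)

Bolt shear: A_b = π(16)²/4 = 201.06 mm². φR_n = 0.75 × 579 × 201.06 × 3 × 1 = 261.9 kN.
Bearing (8 mm plate, F_u = 450 MPa): end bolts L_c = 36 − 18/2 = 27, R_n = min(1.2×27×8×450, 2.4×16×8×450) = 116.64 kN/bolt; interior L_c = 59 − 18 = 41, R_n = 138.24 kN/bolt. φR_n = 0.75 × (1×116.64 + 2×138.24) = 294.8 kN.
Tension yield (gross): A_g = 95×8 = 760 mm². φR_n = 0.90 × 345 × 760 = 236.0 kN.
Governing: min(261.9, 294.8, 236.0) = 236.0 kN → gross-section yield.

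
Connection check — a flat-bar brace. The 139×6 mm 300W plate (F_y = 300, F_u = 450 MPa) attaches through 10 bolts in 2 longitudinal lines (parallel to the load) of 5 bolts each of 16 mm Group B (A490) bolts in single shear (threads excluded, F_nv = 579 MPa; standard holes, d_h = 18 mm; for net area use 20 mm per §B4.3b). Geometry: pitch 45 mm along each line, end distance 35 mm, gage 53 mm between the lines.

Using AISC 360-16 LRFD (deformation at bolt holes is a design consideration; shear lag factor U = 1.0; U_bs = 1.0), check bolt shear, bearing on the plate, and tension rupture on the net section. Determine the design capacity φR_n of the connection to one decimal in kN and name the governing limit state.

200.5 kN (net-section rupture governs)

Bolt shear: A_b = π(16)²/4 = 201.06 mm². φR_n = 0.75 × 579 × 201.06 × 10 × 1 = 873.1 kN.
Bearing (6 mm plate, F_u = 450 MPa): end bolts L_c = 35 − 18/2 = 26, R_n = min(1.2×26×6×450, 2.4×16×6×450) = 84.24 kN/bolt; interior L_c = 45 − 18 = 27, R_n = 87.48 kN/bolt. φR_n = 0.75 × (2×84.24 + 8×87.48) = 651.2 kN.
Tension rupture (net): A_n = (139 − 2×20)×6 = 594 mm² (U = 1.0, A_e = A_n). φR_n = 0.75 × 450 × 594 = 200.5 kN.
Governing: min(873.1, 651.2, 200.5) = 200.5 kN → net-section rupture.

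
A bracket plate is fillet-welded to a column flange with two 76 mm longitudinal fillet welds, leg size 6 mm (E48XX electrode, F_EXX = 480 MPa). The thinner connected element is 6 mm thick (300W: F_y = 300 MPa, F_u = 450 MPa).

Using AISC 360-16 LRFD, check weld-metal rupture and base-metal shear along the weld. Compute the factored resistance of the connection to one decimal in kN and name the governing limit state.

139.3 kN (weld metal governs)

Weld metal: throat = 0.707×6 = 4.242 mm, L = 2×76 = 152 mm. φR_n = 0.75 × 0.6 × 480 × 4.242 × 152 = 139.3 kN.
Base metal shear (6 mm plate): yield φR_n = 1.0×0.6×300×6×152 = 164.2 kN; rupture φR_n = 0.75×0.6×450×6×152 = 184.7 kN; take 164.2 kN (yield).
Governing: min(139.3, 164.2) = 139.3 kN → weld metal.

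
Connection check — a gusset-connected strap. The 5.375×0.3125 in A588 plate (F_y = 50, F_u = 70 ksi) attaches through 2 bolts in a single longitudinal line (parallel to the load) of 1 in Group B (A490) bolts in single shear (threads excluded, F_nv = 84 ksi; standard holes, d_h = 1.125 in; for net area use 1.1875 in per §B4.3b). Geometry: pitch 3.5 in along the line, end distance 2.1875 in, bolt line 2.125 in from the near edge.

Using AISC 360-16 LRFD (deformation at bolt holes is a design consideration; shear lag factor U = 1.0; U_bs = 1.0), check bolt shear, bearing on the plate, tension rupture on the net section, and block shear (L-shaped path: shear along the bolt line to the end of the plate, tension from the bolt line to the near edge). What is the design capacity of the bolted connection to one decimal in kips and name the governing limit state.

63.6 kips (block shear governs)

Bolt shear: A_b = π(1)²/4 = 0.7854 in². φR_n = 0.75 × 84 × 0.7854 × 2 × 1 = 99.0 kips.
Bearing (0.3125 in plate, F_u = 70 ksi): end bolts L_c = 2.1875 − 1.125/2 = 1.625, R_n = min(1.2×1.625×0.3125×70, 2.4×1×0.3125×70) = 42.656 kips/bolt; interior L_c = 3.5 − 1.125 = 2.375, R_n = 52.5 kips/bolt. φR_n = 0.75 × (1×42.656 + 1×52.5) = 71.4 kips.
Tension rupture (net): A_n = (5.375 − 1×1.1875)×0.3125 = 1.3086 in² (U = 1.0, A_e = A_n). φR_n = 0.75 × 70 × 1.3086 = 68.7 kips.
Block shear: shear path 1×[2.1875+1×3.5] = 1×5.6875 in, A_gv = 1.7773, A_nv = 1×(5.6875 − 1.5×1.1875)×0.3125 = 1.2207 in²; tension to near edge: (2.125 − 0.5×1.1875)×0.3125 = 0.47852 in². R_n = min(0.6×70×1.2207, 0.6×50×1.7773) + 1.0×70×0.47852 = min(51.269, 53.319) + 33.496 = 84.765 kips. φR_n = 0.75 × 84.765 = 63.6 kips.
Governing: min(99.0, 71.4, 68.7, 63.6) = 63.6 kips → block shear.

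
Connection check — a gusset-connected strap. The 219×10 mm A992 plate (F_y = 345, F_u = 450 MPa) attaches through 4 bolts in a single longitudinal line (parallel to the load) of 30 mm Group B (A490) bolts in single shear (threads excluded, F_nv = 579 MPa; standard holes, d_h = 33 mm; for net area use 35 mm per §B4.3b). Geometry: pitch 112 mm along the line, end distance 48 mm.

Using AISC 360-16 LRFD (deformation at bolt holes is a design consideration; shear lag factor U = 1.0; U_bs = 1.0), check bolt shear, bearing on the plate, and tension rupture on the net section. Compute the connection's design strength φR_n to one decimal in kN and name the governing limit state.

Bolt shear: A_b = π(30)²/4 = 706.86 mm². φR_n = 0.75 × 579 × 706.86 × 4 × 1 = 1227.8 kN.
Bearing (10 mm plate, F_u = 450 MPa): end bolts L_c = 48 − 33/2 = 31.5, R_n = min(1.2×31.5×10×450, 2.4×30×10×450) = 170.1 kN/bolt; interior L_c = 112 − 33 = 79, R_n = 324 kN/bolt. φR_n = 0.75 × (1×170.1 + 3×324) = 856.6 kN.
Tension rupture (net): A_n = (219 − 1×35)×10 = 1840 mm² (U = 1.0, A_e = A_n). φR_n = 0.75 × 450 × 1840 = 621.0 kN.
Governing: min(1227.8, 856.6, 621.0) = 621.0 kN → net-section rupture.

621.0 kN (net-section rupture governs)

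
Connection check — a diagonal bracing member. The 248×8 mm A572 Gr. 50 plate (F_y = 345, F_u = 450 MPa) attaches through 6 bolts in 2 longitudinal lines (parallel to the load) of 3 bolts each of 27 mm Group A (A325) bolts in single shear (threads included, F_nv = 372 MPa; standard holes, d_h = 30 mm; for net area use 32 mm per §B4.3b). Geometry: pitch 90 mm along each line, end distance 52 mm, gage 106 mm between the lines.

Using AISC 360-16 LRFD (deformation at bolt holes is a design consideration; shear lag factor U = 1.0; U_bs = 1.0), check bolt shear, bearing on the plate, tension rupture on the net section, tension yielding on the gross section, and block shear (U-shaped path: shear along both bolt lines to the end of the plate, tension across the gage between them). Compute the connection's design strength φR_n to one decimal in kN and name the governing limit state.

Bolt shear: A_b = π(27)²/4 = 572.56 mm². φR_n = 0.75 × 372 × 572.56 × 6 × 1 = 958.5 kN.
Bearing (8 mm plate, F_u = 450 MPa): end bolts L_c = 52 − 30/2 = 37, R_n = min(1.2×37×8×450, 2.4×27×8×450) = 159.84 kN/bolt; interior L_c = 90 − 30 = 60, R_n = 233.28 kN/bolt. φR_n = 0.75 × (2×159.84 + 4×233.28) = 939.6 kN.
Tension rupture (net): A_n = (248 − 2×32)×8 = 1472 mm² (U = 1.0, A_e = A_n). φR_n = 0.75 × 450 × 1472 = 496.8 kN.
Tension yield (gross): A_g = 248×8 = 1984 mm². φR_n = 0.90 × 345 × 1984 = 616.0 kN.
Block shear: shear path 2×[52+2×90] = 2×232 mm, A_gv = 3712, A_nv = 2×(232 − 2.5×32)×8 = 2432 mm²; tension across gage: (106 − 1×32)×8 = 592 mm². R_n = min(0.6×450×2432, 0.6×345×3712) + 1.0×450×592 = min(656.64, 768.38) + 266.4 = 923.04 kN. φR_n = 0.75 × 923.04 = 692.3 kN.
Governing: min(958.5, 939.6, 496.8, 616.0, 692.3) = 496.8 kN → net-section rupture.

496.8 kN (net-section rupture governs)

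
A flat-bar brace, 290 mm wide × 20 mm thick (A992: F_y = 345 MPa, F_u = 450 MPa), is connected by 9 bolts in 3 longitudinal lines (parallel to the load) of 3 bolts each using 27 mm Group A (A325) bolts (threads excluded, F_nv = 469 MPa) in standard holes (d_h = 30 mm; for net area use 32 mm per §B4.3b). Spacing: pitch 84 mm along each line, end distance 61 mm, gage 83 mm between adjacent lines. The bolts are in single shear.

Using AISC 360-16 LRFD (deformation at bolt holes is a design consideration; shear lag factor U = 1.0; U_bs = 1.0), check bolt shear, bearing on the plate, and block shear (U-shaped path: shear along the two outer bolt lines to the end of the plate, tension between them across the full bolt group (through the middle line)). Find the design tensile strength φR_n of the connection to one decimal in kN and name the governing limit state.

1812.6 kN (bolt shear governs)

Bolt shear: A_b = π(27)²/4 = 572.56 mm². φR_n = 0.75 × 469 × 572.56 × 9 × 1 = 1812.6 kN.
Bearing (20 mm plate, F_u = 450 MPa): end bolts L_c = 61 − 30/2 = 46, R_n = min(1.2×46×20×450, 2.4×27×20×450) = 496.8 kN/bolt; interior L_c = 84 − 30 = 54, R_n = 583.2 kN/bolt. φR_n = 0.75 × (3×496.8 + 6×583.2) = 3742.2 kN.
Block shear: shear path 2×[61+2×84] = 2×229 mm, A_gv = 9160, A_nv = 2×(229 − 2.5×32)×20 = 5960 mm²; tension across gage: (166 − 2×32)×20 = 2040 mm². R_n = min(0.6×450×5960, 0.6×345×9160) + 1.0×450×2040 = min(1609.2, 1896.1) + 918 = 2527.2 kN. φR_n = 0.75 × 2527.2 = 1895.4 kN.
Governing: min(1812.6, 3742.2, 1895.4) = 1812.6 kN → bolt shear.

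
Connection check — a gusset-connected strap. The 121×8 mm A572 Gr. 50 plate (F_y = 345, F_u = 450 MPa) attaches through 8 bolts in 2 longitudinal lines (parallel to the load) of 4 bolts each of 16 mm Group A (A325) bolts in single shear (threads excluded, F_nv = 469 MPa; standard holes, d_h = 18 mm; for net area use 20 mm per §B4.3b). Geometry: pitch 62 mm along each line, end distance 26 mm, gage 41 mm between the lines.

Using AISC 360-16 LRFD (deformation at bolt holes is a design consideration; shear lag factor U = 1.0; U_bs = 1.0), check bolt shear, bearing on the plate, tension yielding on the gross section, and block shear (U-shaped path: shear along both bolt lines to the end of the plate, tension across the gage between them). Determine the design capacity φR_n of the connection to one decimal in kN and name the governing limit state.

Bolt shear: A_b = π(16)²/4 = 201.06 mm². φR_n = 0.75 × 469 × 201.06 × 8 × 1 = 565.8 kN.
Bearing (8 mm plate, F_u = 450 MPa): end bolts L_c = 26 − 18/2 = 17, R_n = min(1.2×17×8×450, 2.4×16×8×450) = 73.44 kN/bolt; interior L_c = 62 − 18 = 44, R_n = 138.24 kN/bolt. φR_n = 0.75 × (2×73.44 + 6×138.24) = 732.2 kN.
Tension yield (gross): A_g = 121×8 = 968 mm². φR_n = 0.90 × 345 × 968 = 300.6 kN.
Block shear: shear path 2×[26+3×62] = 2×212 mm, A_gv = 3392, A_nv = 2×(212 − 3.5×20)×8 = 2272 mm²; tension across gage: (41 − 1×20)×8 = 168 mm². R_n = min(0.6×450×2272, 0.6×345×3392) + 1.0×450×168 = min(613.44, 702.14) + 75.6 = 689.04 kN. φR_n = 0.75 × 689.04 = 516.8 kN.
Governing: min(565.8, 732.2, 300.6, 516.8) = 300.6 kN → gross-section yield.

300.6 kN (gross-section yield governs)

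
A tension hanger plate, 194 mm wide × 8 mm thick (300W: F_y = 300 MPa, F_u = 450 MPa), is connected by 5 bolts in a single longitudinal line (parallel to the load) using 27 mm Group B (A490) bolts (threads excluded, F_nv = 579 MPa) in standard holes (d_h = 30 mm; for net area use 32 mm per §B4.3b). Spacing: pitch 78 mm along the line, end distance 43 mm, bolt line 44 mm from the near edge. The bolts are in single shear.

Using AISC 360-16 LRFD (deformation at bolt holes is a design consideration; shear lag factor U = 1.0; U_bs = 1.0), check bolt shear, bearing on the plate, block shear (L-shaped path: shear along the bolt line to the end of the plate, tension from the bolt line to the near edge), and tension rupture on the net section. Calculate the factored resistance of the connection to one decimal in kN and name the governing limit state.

Bolt shear: A_b = π(27)²/4 = 572.56 mm². φR_n = 0.75 × 579 × 572.56 × 5 × 1 = 1243.2 kN.
Bearing (8 mm plate, F_u = 450 MPa): end bolts L_c = 43 − 30/2 = 28, R_n = min(1.2×28×8×450, 2.4×27×8×450) = 120.96 kN/bolt; interior L_c = 78 − 30 = 48, R_n = 207.36 kN/bolt. φR_n = 0.75 × (1×120.96 + 4×207.36) = 712.8 kN.
Block shear: shear path 1×[43+4×78] = 1×355 mm, A_gv = 2840, A_nv = 1×(355 − 4.5×32)×8 = 1688 mm²; tension to near edge: (44 − 0.5×32)×8 = 224 mm². R_n = min(0.6×450×1688, 0.6×300×2840) + 1.0×450×224 = min(455.76, 511.2) + 100.8 = 556.56 kN. φR_n = 0.75 × 556.56 = 417.4 kN.
Tension rupture (net): A_n = (194 − 1×32)×8 = 1296 mm² (U = 1.0, A_e = A_n). φR_n = 0.75 × 450 × 1296 = 437.4 kN.
Governing: min(1243.2, 712.8, 417.4, 437.4) = 417.4 kN → block shear.

417.4 kN (block shear governs)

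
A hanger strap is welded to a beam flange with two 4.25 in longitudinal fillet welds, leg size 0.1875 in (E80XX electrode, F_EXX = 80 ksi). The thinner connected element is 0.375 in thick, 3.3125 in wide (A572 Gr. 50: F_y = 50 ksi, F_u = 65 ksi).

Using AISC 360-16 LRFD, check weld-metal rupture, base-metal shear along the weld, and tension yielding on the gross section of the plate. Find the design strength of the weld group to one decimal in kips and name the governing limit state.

40.6 kips (weld metal governs)

Weld metal: throat = 0.707×0.1875 = 0.13256 in, L = 2×4.25 = 8.5 in. φR_n = 0.75 × 0.6 × 80 × 0.13256 × 8.5 = 40.6 kips.
Base metal shear (0.375 in plate): yield φR_n = 1.0×0.6×50×0.375×8.5 = 95.6 kips; rupture φR_n = 0.75×0.6×65×0.375×8.5 = 93.2 kips; take 93.2 kips (rupture).
Tension yield (gross): A_g = 3.3125×0.375 = 1.2422 in². φR_n = 0.90 × 50 × 1.2422 = 55.9 kips.
Governing: min(40.6, 93.2, 55.9) = 40.6 kips → weld metal.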